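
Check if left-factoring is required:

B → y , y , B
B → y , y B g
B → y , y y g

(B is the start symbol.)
Yes, B has productions with common prefix 'y , y'

Left-factoring is needed when two productions for the same non-terminal
share a common prefix on the right-hand side.

Productions for B:
  B → y , y , B
  B → y , y B g
  B → y , y y g

Found common prefix 'y , y' in productions for B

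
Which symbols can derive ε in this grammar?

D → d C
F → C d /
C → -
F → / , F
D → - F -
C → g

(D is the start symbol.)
None

A non-terminal is nullable if it can derive ε (the empty string): either it has an ε-production, or it has a production whose right-hand side consists entirely of nullable non-terminals.

There are no ε-productions, so no non-terminal can derive ε.
No non-terminals are nullable.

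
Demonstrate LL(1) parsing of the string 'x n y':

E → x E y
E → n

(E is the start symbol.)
Stack is shown with the top on the left.

Stack    Input    Action
------------------------
E $      x n y $  output E → x E y
x E y $  x n y $  match 'x'
E y $    n y $    output E → n
n y $    n y $    match 'n'
y $      y $      match 'y'
$        $        accept

The string is accepted.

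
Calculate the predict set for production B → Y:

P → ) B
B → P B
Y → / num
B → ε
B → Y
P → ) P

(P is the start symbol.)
{ '/' }

PREDICT(B → Y) = (FIRST(RHS) \ {ε}) ∪ (FOLLOW(B) if ε ∈ FIRST(RHS), i.e. RHS ⇒* ε)
FIRST(Y) = { '/' }
FIRST(Y) = { '/' }
ε ∉ FIRST(Y), so FOLLOW(B) is not added.
PREDICT(B → Y) = { '/' }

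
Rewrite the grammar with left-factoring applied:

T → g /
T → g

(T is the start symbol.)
T → g T'
T' → /
T' → ε

Left-factoring transforms A → αβ₁ | αβ₂ into A → αA' and A' → β₁ | β₂
(α is the longest common prefix among the alternatives). Repeat until
no nonterminal has two alternatives with a common prefix.

Round 1: T has alternatives sharing prefix 'g'. Introduce T': T → g T'
  Add: T' → /
  Add: T' → ε

No remaining common prefixes — done.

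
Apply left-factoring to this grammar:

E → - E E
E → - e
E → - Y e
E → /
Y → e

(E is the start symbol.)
Left-factoring transforms A → αβ₁ | αβ₂ into A → αA' and A' → β₁ | β₂
(α is the longest common prefix among the alternatives). Repeat until
no nonterminal has two alternatives with a common prefix.

Round 1: E has alternatives sharing prefix '-'. Introduce E': E → - E'
  Add: E' → E E
  Add: E' → e
  Add: E' → Y e

No remaining common prefixes — done.

Resulting grammar:
E → - E'
E' → E E
E' → e
E' → Y e
E → /
Y → e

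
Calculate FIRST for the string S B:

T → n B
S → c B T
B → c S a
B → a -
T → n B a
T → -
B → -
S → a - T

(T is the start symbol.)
FIRST sets of the non-terminals involved (from the grammar, by fixed-point iteration):
  FIRST(S) = { 'a', 'c' }

To compute FIRST(S B), process the symbols left to right:
Symbol S is a non-terminal. Add FIRST(S) \ {ε} = { 'a', 'c' }
S is not nullable (ε ∉ FIRST(S)), so stop here.
FIRST(S B) = { 'a', 'c' }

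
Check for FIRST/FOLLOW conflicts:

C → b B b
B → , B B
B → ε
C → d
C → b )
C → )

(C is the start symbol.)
Yes. B → ',' B B with FOLLOW(B) on { ',' }

A FIRST/FOLLOW conflict occurs when a non-terminal N has a nullable alternative N → β (β ⇒* ε) and another alternative N → α with FIRST(α) ∩ FOLLOW(N) ≠ ∅: on such a lookahead the parser cannot decide between expanding α and letting N vanish via β.

Nullable non-terminals: B.

B: nullable alternative(s) B → ε; FOLLOW(B) = { ',', 'b' }
  B → , B B: FIRST \ {ε} = { ',' } — overlaps FOLLOW(B) on { ',' }: CONFLICT
  B → ε: FIRST \ {ε} = { } — this is the only nullable alternative, skip

C has no nullable alternative, so no FIRST/FOLLOW check is needed there.

So the grammar has 1 FIRST/FOLLOW conflict (marked CONFLICT above).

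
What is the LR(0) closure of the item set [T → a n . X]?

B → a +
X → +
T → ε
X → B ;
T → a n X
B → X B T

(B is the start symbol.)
Start with: [T → a n . X]
  [T → a n . X] has the dot before X: add [X → . +], [X → . B ;]
  [X → . B ;] has the dot before B: add [B → . a +], [B → . X B T]
No further items can be added.

CLOSURE = { [B → . X B T], [B → . a +], [T → a n . X], [X → . +], [X → . B ;] }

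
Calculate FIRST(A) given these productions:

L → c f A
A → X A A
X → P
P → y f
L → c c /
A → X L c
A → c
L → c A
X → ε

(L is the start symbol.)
FIRST sets of the other non-terminals involved (by the same procedure, iterated to a fixed point):
  FIRST(X) = { 'y', ε }
  FIRST(L) = { 'c' }

From A → X A A:
  - X is a non-terminal: add FIRST(X) \ {ε} = { 'y' }
    X is nullable, so continue to the next symbol
  - A is the symbol being defined: contributes nothing new
    A is not nullable, so stop
From A → X L c:
  - X is a non-terminal: add FIRST(X) \ {ε} = { 'y' }
    X is nullable, so continue to the next symbol
  - L is a non-terminal: add FIRST(L) \ {ε} = { 'c' }
    L is not nullable, so stop
From A → c:
  - c is a terminal: add 'c' and stop

Collecting: FIRST(A) = { 'c', 'y' }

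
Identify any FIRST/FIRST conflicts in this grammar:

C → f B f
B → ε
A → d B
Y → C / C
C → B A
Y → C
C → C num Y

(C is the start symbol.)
Yes. C → f B f / C → C num Y on { 'f' }; C → B A / C → C num Y on { 'd' }; Y → C '/' C / Y → C on { 'd', 'f' }

A FIRST/FIRST conflict occurs when two productions N → α and N → β for the same non-terminal have FIRST(α) ∩ FIRST(β) ≠ ∅ (with ε ∈ FIRST of a nullable right-hand side, so two nullable alternatives also conflict).

FIRST sets of the non-terminals at (or reachable through a nullable prefix from) the front of some alternative:
  FIRST(B) = { ε }
  FIRST(A) = { 'd' }
  FIRST(C) = { 'd', 'f' }

Productions for C:
  C → f B f: FIRST = { 'f' }
  C → B A: FIRST = { 'd' }
  C → C num Y: FIRST = { 'd', 'f' }
Productions for Y:
  Y → C / C: FIRST = { 'd', 'f' }
  Y → C: FIRST = { 'd', 'f' }
B, A have only one production, so no FIRST/FIRST conflict is possible there.

Conflict for C: C → f B f and C → C num Y
  Overlap: { 'f' }
Conflict for C: C → B A and C → C num Y
  Overlap: { 'd' }
Conflict for Y: Y → C / C and Y → C
  Overlap: { 'd', 'f' }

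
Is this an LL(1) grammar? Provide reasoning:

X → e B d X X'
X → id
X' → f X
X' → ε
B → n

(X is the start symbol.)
No. Predict set conflict for X': { 'f' }

A grammar is LL(1) if for each non-terminal N with multiple productions, the predict sets of those productions are pairwise disjoint, where PREDICT(N → α) = (FIRST(α) \ {ε}) ∪ (FOLLOW(N) if α ⇒* ε).

Relevant sets:
  FOLLOW(X') = { $, 'f' }

For X:
  PREDICT(X → e B d X X') = { 'e' }
  PREDICT(X → id) = { 'id' }
For X':
  PREDICT(X' → f X) = { 'f' }
  PREDICT(X' → ε) = { $, 'f' }
B has a single production, so nothing to check there.

Conflict found: Predict set conflict for X': { 'f' }
The grammar is NOT LL(1).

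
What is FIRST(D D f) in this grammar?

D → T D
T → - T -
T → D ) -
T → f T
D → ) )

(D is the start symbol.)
FIRST sets of the non-terminals involved (from the grammar, by fixed-point iteration):
  FIRST(D) = { ')', '-', 'f' }

To compute FIRST(D D f), process the symbols left to right:
Symbol D is a non-terminal. Add FIRST(D) \ {ε} = { ')', '-', 'f' }
D is not nullable (ε ∉ FIRST(D)), so stop here.
FIRST(D D f) = { ')', '-', 'f' }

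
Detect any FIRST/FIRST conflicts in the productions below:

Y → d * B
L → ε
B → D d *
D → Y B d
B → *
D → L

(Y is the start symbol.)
A FIRST/FIRST conflict occurs when two productions N → α and N → β for the same non-terminal have FIRST(α) ∩ FIRST(β) ≠ ∅ (with ε ∈ FIRST of a nullable right-hand side, so two nullable alternatives also conflict).

FIRST sets of the non-terminals at (or reachable through a nullable prefix from) the front of some alternative:
  FIRST(D) = { 'd', ε }
  FIRST(Y) = { 'd' }
  FIRST(L) = { ε }

Productions for B:
  B → D d *: FIRST = { 'd' }
  B → *: FIRST = { '*' }
Productions for D:
  D → Y B d: FIRST = { 'd' }
  D → L: FIRST = { ε }
Y, L have only one production, so no FIRST/FIRST conflict is possible there.

All alternatives of each non-terminal have pairwise disjoint FIRST sets.

Answer: No FIRST/FIRST conflicts.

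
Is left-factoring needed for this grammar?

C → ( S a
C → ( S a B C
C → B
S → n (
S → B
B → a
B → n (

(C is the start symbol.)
Yes, C has productions with common prefix '( S a'

Left-factoring is needed when two productions for the same non-terminal
share a common prefix on the right-hand side.

Productions for C:
  C → ( S a
  C → ( S a B C
  C → B
Productions for S:
  S → n (
  S → B
Productions for B:
  B → a
  B → n (

Found common prefix '( S a' in productions for C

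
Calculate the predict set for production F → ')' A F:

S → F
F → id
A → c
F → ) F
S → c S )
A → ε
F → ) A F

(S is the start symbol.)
PREDICT(F → ')' A F) = (FIRST(RHS) \ {ε}) ∪ (FOLLOW(F) if ε ∈ FIRST(RHS), i.e. RHS ⇒* ε)
FIRST(')' A F) = { ')' }
ε ∉ FIRST(')' A F), so FOLLOW(F) is not added.
PREDICT(F → ')' A F) = { ')' }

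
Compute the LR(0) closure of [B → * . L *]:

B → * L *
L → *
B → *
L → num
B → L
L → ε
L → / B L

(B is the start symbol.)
{ [B → * . L *], [L → . *], [L → . / B L], [L → . num], [L → .] }

Start with: [B → * . L *]
  [B → * . L *] has the dot before L: add [L → . *], [L → . num], [L → .], [L → . / B L]
No further items can be added.

CLOSURE = { [B → * . L *], [L → . *], [L → . / B L], [L → . num], [L → .] }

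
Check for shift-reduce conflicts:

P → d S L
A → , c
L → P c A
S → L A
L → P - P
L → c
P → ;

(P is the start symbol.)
No shift-reduce conflicts

A shift-reduce conflict occurs when an LR(0) state has both:
  - a complete (reduce) item [A → α .] (dot at the end), and
  - a shift item [B → β . c γ] (dot before a terminal).

Augment with P' → P and build the canonical LR(0) collection (I0 = CLOSURE({[P' → . P]}), then GOTO on every symbol after a dot until no new states appear). It has 16 states:
  I0: { [P → . ;], [P → . d S L], [P' → . P] }  — shift
  I1: { [P → ; .] }  — reduce
  I2: { [P' → P .] }  — accept
  I3: { [L → . P - P], [L → . P c A], [L → . c], [P → . ;], [P → . d S L], [P → d . S L], [S → . L A] }  — shift
  I4: { [A → . , c], [S → L . A] }  — shift
  I5: { [L → P . - P], [L → P . c A] }  — shift
  I6: { [L → . P - P], [L → . P c A], [L → . c], [P → . ;], [P → . d S L], [P → d S . L] }  — shift
  I7: { [L → c .] }  — reduce
  I8: { [P → d S L .] }  — reduce
  I9: { [L → P - . P], [P → . ;], [P → . d S L] }  — shift
  I10: { [A → . , c], [L → P c . A] }  — shift
  I11: { [A → , . c] }  — shift
  I12: { [L → P c A .] }  — reduce
  I13: { [A → , c .] }  — reduce
  I14: { [L → P - P .] }  — reduce
  I15: { [S → L A .] }  — reduce

No state contains both a complete item and a shift item.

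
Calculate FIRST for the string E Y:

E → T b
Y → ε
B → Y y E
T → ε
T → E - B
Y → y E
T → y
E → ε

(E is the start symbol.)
{ '-', 'b', 'y', ε }

FIRST sets of the non-terminals involved (from the grammar, by fixed-point iteration):
  FIRST(E) = { '-', 'b', 'y', ε }
  FIRST(Y) = { 'y', ε }

To compute FIRST(E Y), process the symbols left to right:
Symbol E is a non-terminal. Add FIRST(E) \ {ε} = { '-', 'b', 'y' }
E is nullable (ε ∈ FIRST(E)), continue to the next symbol.
Symbol Y is a non-terminal. Add FIRST(Y) \ {ε} = { 'y' }
Y is nullable (ε ∈ FIRST(Y)), continue to the next symbol.
All symbols are nullable, so ε is in the result.
FIRST(E Y) = { '-', 'b', 'y', ε }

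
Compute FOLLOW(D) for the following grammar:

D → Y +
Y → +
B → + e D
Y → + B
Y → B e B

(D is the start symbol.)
D is the start symbol, so $ ∈ FOLLOW(D).
In B → + e D: D is at the end, add FOLLOW(B)

The FOLLOW sets referred to above (computed the same way, to a fixed point):
  FOLLOW(B) = { '+', 'e' }

Taking the union: FOLLOW(D) = { $, '+', 'e' }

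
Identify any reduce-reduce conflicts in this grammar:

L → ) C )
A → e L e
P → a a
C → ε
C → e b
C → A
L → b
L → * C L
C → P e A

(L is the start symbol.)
Yes — I11: [C → e b .] vs [L → b .]

Augment with L' → L and build the canonical LR(0) collection (I0 = CLOSURE({[L' → . L]}), then GOTO on every symbol after a dot until no new states appear). It has 20 states:
  I0: { [L → . ) C )], [L → . * C L], [L → . b], [L' → . L] }  — shift
  I1: { [A → . e L e], [C → . A], [C → . P e A], [C → . e b], [C → .], [L → ) . C )], [P → . a a] }  — shift, reduce
  I2: { [A → . e L e], [C → . A], [C → . P e A], [C → . e b], [C → .], [L → * . C L], [P → . a a] }  — shift, reduce
  I3: { [L' → L .] }  — accept
  I4: { [L → b .] }  — reduce
  I5: { [C → A .] }  — reduce
  I6: { [L → * C . L], [L → . ) C )], [L → . * C L], [L → . b] }  — shift
  I7: { [C → P . e A] }  — shift
  I8: { [P → a . a] }  — shift
  I9: { [A → e . L e], [C → e . b], [L → . ) C )], [L → . * C L], [L → . b] }  — shift
  I10: { [A → e L . e] }  — shift
  I11: { [C → e b .], [L → b .] }  — 2 reduces
  I12: { [A → e L e .] }  — reduce
  I13: { [P → a a .] }  — reduce
  I14: { [A → . e L e], [C → P e . A] }  — shift
  I15: { [C → P e A .] }  — reduce
  I16: { [A → e . L e], [L → . ) C )], [L → . * C L], [L → . b] }  — shift
  I17: { [L → * C L .] }  — reduce
  I18: { [L → ) C . )] }  — shift
  I19: { [L → ) C ) .] }  — reduce

I11 contains complete items [C → e b .], [L → b .] — reduce-reduce conflict.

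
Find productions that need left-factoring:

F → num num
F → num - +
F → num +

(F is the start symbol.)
Yes, F has productions with common prefix 'num'

Left-factoring is needed when two productions for the same non-terminal
share a common prefix on the right-hand side.

Productions for F:
  F → num num
  F → num - +
  F → num +

Found common prefix 'num' in productions for F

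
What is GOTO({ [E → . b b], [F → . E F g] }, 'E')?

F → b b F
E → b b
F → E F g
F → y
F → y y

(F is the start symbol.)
GOTO(I, 'E') = CLOSURE({ [A → αX.β] : [A → α.Xβ] ∈ I, X = 'E' })

Items with dot before 'E', with the dot advanced:
  [F → . E F g] → [F → E . F g]
Closure of the advanced items:
  [F → E . F g] has the dot before F: add [F → . b b F], [F → . E F g], [F → . y], [F → . y y]
  [F → . E F g] has the dot before E: add [E → . b b]

GOTO = { [E → . b b], [F → . E F g], [F → . b b F], [F → . y y], [F → . y], [F → E . F g] }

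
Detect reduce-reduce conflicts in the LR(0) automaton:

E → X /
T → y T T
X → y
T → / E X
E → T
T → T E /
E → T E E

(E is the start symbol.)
A reduce-reduce conflict occurs when an LR(0) state has two complete items [A → α .] and [B → β .] — both call for a reduction, and with no lookahead the parser cannot choose between them.

Augment with E' → E and build the canonical LR(0) collection (I0 = CLOSURE({[E' → . E]}), then GOTO on every symbol after a dot until no new states appear). It has 18 states:
  I0: { [E → . T E E], [E → . T], [E → . X /], [E' → . E], [T → . / E X], [T → . T E /], [T → . y T T], [X → . y] }  — shift
  I1: { [E → . T E E], [E → . T], [E → . X /], [T → . / E X], [T → . T E /], [T → . y T T], [T → / . E X], [X → . y] }  — shift
  I2: { [E' → E .] }  — accept
  I3: { [E → . T E E], [E → . T], [E → . X /], [E → T . E E], [E → T .], [T → . / E X], [T → . T E /], [T → . y T T], [T → T . E /], [X → . y] }  — shift, reduce
  I4: { [E → X . /] }  — shift
  I5: { [T → . / E X], [T → . T E /], [T → . y T T], [T → y . T T], [X → y .] }  — shift, reduce
  I6: { [E → . T E E], [E → . T], [E → . X /], [T → . / E X], [T → . T E /], [T → . y T T], [T → T . E /], [T → y T . T], [X → . y] }  — shift
  I7: { [T → . / E X], [T → . T E /], [T → . y T T], [T → y . T T] }  — shift
  I8: { [T → T E . /] }  — shift
  I9: { [E → . T E E], [E → . T], [E → . X /], [E → T . E E], [E → T .], [T → . / E X], [T → . T E /], [T → . y T T], [T → T . E /], [T → y T T .], [X → . y] }  — shift, 2 reduces
  I10: { [E → . T E E], [E → . T], [E → . X /], [E → T E . E], [T → . / E X], [T → . T E /], [T → . y T T], [T → T E . /], [X → . y] }  — shift
  I11: { [E → . T E E], [E → . T], [E → . X /], [T → . / E X], [T → . T E /], [T → . y T T], [T → / . E X], [T → T E / .], [X → . y] }  — shift, reduce
  I12: { [E → T E E .] }  — reduce
  I13: { [T → / E . X], [X → . y] }  — shift
  I14: { [T → / E X .] }  — reduce
  I15: { [X → y .] }  — reduce
  I16: { [T → T E / .] }  — reduce
  I17: { [E → X / .] }  — reduce

I9 contains complete items [E → T .], [T → y T T .] — reduce-reduce conflict.

Answer: Yes — I9: [E → T .] vs [T → y T T .]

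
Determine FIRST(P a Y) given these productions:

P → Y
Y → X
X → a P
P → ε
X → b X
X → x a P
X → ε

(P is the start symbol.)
{ 'a', 'b', 'x' }

FIRST sets of the non-terminals involved (from the grammar, by fixed-point iteration):
  FIRST(P) = { 'a', 'b', 'x', ε }

To compute FIRST(P a Y), process the symbols left to right:
Symbol P is a non-terminal. Add FIRST(P) \ {ε} = { 'a', 'b', 'x' }
P is nullable (ε ∈ FIRST(P)), continue to the next symbol.
Symbol a is a terminal. Add 'a' and stop.
FIRST(P a Y) = { 'a', 'b', 'x' }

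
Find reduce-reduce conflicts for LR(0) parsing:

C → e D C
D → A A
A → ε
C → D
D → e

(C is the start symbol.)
Yes — I4: [A → .] vs [D → e .]

A reduce-reduce conflict occurs when an LR(0) state has two complete items [A → α .] and [B → β .] — both call for a reduction, and with no lookahead the parser cannot choose between them.

Augment with C' → C and build the canonical LR(0) collection (I0 = CLOSURE({[C' → . C]}), then GOTO on every symbol after a dot until no new states appear). It has 9 states:
  I0: { [A → .], [C → . D], [C → . e D C], [C' → . C], [D → . A A], [D → . e] }  — shift, reduce
  I1: { [A → .], [D → A . A] }  — reduce
  I2: { [C' → C .] }  — accept
  I3: { [C → D .] }  — reduce
  I4: { [A → .], [C → e . D C], [D → . A A], [D → . e], [D → e .] }  — shift, 2 reduces
  I5: { [A → .], [C → . D], [C → . e D C], [C → e D . C], [D → . A A], [D → . e] }  — shift, reduce
  I6: { [D → e .] }  — reduce
  I7: { [C → e D C .] }  — reduce
  I8: { [D → A A .] }  — reduce

I4 contains complete items [A → .], [D → e .] — reduce-reduce conflict.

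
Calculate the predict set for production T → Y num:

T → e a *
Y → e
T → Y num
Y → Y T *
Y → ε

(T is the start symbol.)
PREDICT(T → Y num) = (FIRST(RHS) \ {ε}) ∪ (FOLLOW(T) if ε ∈ FIRST(RHS), i.e. RHS ⇒* ε)
FIRST(Y) = { 'e', 'num', ε }
FIRST(Y num) = { 'e', 'num' }
ε ∉ FIRST(Y num), so FOLLOW(T) is not added.
PREDICT(T → Y num) = { 'e', 'num' }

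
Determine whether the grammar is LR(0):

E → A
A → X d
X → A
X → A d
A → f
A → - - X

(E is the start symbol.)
No. Shift-reduce conflict between [E → A .] and [X → A . d]

Augment with E' → E and build the canonical LR(0) collection (I0 = CLOSURE({[E' → . E]}), then GOTO on every symbol after a dot until no new states appear). It has 11 states:
  I0: { [A → . - - X], [A → . X d], [A → . f], [E → . A], [E' → . E], [X → . A d], [X → . A] }  — shift
  I1: { [A → - . - X] }  — shift
  I2: { [E → A .], [X → A . d], [X → A .] }  — shift, 2 reduces
  I3: { [E' → E .] }  — accept
  I4: { [A → X . d] }  — shift
  I5: { [A → f .] }  — reduce
  I6: { [A → X d .] }  — reduce
  I7: { [X → A d .] }  — reduce
  I8: { [A → - - . X], [A → . - - X], [A → . X d], [A → . f], [X → . A d], [X → . A] }  — shift
  I9: { [X → A . d], [X → A .] }  — shift, reduce
  I10: { [A → - - X .], [A → X . d] }  — shift, reduce

Conflict in state I2:
  Shift-reduce conflict between [E → A .] and [X → A . d]
So the grammar is NOT LR(0).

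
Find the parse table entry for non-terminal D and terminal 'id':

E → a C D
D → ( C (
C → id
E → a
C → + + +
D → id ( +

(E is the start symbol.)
To find M[D, 'id'], we find productions for D where 'id' is in the predict set (PREDICT(N → α) = (FIRST(α) \ {ε}) ∪ (FOLLOW(N) if α ⇒* ε)).

D → ( C (: PREDICT = { '(' }
D → id ( +: PREDICT = { 'id' }
  'id' is in predict set, so this production goes in M[D, 'id']

M[D, 'id'] = D → id ( +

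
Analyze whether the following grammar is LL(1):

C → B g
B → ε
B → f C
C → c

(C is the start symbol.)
Yes, the grammar is LL(1).

A grammar is LL(1) if for each non-terminal N with multiple productions, the predict sets of those productions are pairwise disjoint, where PREDICT(N → α) = (FIRST(α) \ {ε}) ∪ (FOLLOW(N) if α ⇒* ε).

Relevant sets:
  FIRST(B) = { 'f', ε }
  FOLLOW(B) = { 'g' }

For C:
  PREDICT(C → B g) = { 'f', 'g' }
  PREDICT(C → c) = { 'c' }
For B:
  PREDICT(B → ε) = { 'g' }
  PREDICT(B → f C) = { 'f' }

All predict sets are disjoint. The grammar IS LL(1).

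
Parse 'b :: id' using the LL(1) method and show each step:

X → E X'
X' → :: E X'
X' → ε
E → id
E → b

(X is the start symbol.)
Stack is shown with the top on the left.

Stack      Input      Action
----------------------------
X $        b :: id $  output X → E X'
E X' $     b :: id $  output E → b
b X' $     b :: id $  match 'b'
X' $       :: id $    output X' → :: E X'
:: E X' $  :: id $    match '::'
E X' $     id $       output E → id
id X' $    id $       match 'id'
X' $       $          output X' → ε
$          $          accept

The string is accepted.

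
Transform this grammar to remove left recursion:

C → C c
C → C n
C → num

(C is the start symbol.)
C → num C'
C' → c C'
C' → n C'
C' → ε

C is directly left-recursive. The standard transformation for
  A → A α₁ | ... | A α_m | β₁ | ... | β_n
is
  A  → β₁ A' | ... | β_n A'
  A' → α₁ A' | ... | α_m A' | ε

C → num becomes C → num C'
C → C c becomes C' → c C'
C → C n becomes C' → n C'
Add C' → ε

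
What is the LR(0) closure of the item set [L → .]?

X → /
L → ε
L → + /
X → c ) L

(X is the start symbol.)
Start with: [L → .]
The dot is at the end, so nothing is added.

CLOSURE = { [L → .] }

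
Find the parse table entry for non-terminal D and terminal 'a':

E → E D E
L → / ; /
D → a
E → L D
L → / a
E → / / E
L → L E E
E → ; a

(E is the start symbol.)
To find M[D, 'a'], we find productions for D where 'a' is in the predict set (PREDICT(N → α) = (FIRST(α) \ {ε}) ∪ (FOLLOW(N) if α ⇒* ε)).

D → a: PREDICT = { 'a' }
  'a' is in predict set, so this production goes in M[D, 'a']

M[D, 'a'] = D → a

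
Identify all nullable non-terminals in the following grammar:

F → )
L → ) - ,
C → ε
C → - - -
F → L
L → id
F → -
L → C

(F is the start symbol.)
A non-terminal is nullable if it can derive ε (the empty string): either it has an ε-production, or it has a production whose right-hand side consists entirely of nullable non-terminals.

ε-productions: C → ε
So C is immediately nullable.
L → C: every symbol on the right is nullable, so L is nullable too.
F → L: every symbol on the right is nullable, so F is nullable too.
Every non-terminal is now nullable.
Nullable = { 'C', 'F', 'L' }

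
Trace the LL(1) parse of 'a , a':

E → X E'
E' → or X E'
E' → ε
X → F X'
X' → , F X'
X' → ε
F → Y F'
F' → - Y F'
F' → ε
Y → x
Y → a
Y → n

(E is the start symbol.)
LL(1) parsing maintains a stack (initially the start symbol over $) and the input. At each step: if the stack top is a terminal, match it against the current input token; if it is a non-terminal N, replace it with the RHS of M[N, lookahead] (the unique production whose predict set contains the lookahead).

Stack is shown with the top on the left.

Stack         Input    Action
-----------------------------
E $           a , a $  output E → X E'
X E' $        a , a $  output X → F X'
F X' E' $     a , a $  output F → Y F'
Y F' X' E' $  a , a $  output Y → a
a F' X' E' $  a , a $  match 'a'
F' X' E' $    , a $    output F' → ε
X' E' $       , a $    output X' → , F X'
, F X' E' $   , a $    match ','
F X' E' $     a $      output F → Y F'
Y F' X' E' $  a $      output Y → a
a F' X' E' $  a $      match 'a'
F' X' E' $    $        output F' → ε
X' E' $       $        output X' → ε
E' $          $        output E' → ε
$             $        accept

The string is accepted.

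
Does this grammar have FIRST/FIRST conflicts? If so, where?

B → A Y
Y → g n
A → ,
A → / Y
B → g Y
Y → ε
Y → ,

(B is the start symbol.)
FIRST sets of the non-terminals at (or reachable through a nullable prefix from) the front of some alternative:
  FIRST(A) = { ',', '/' }

Productions for B:
  B → A Y: FIRST = { ',', '/' }
  B → g Y: FIRST = { 'g' }
Productions for Y:
  Y → g n: FIRST = { 'g' }
  Y → ε: FIRST = { ε }
  Y → ,: FIRST = { ',' }
Productions for A:
  A → ,: FIRST = { ',' }
  A → / Y: FIRST = { '/' }

All alternatives of each non-terminal have pairwise disjoint FIRST sets.

Answer: No FIRST/FIRST conflicts.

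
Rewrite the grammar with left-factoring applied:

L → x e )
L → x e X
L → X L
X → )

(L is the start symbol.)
Left-factoring transforms A → αβ₁ | αβ₂ into A → αA' and A' → β₁ | β₂
(α is the longest common prefix among the alternatives). Repeat until
no nonterminal has two alternatives with a common prefix.

Round 1: L has alternatives sharing prefix 'x e'. Introduce L': L → x e L'
  Add: L' → )
  Add: L' → X

No remaining common prefixes — done.

Resulting grammar:
L → x e L'
L' → )
L' → X
L → X L
X → )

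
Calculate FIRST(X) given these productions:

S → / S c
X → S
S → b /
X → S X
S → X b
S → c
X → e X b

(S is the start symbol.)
To compute FIRST(X), examine every production with X on the left-hand side, reading each right-hand side left to right until a non-nullable symbol is reached.

FIRST sets of the other non-terminals involved (by the same procedure, iterated to a fixed point):
  FIRST(S) = { '/', 'b', 'c', 'e' }

From X → S:
  - S is a non-terminal: add FIRST(S) \ {ε} = { '/', 'b', 'c', 'e' }
    S is not nullable, so stop
From X → S X:
  - S is a non-terminal: add FIRST(S) \ {ε} = { '/', 'b', 'c', 'e' }
    S is not nullable, so stop
From X → e X b:
  - e is a terminal: add 'e' and stop

Collecting: FIRST(X) = { '/', 'b', 'c', 'e' }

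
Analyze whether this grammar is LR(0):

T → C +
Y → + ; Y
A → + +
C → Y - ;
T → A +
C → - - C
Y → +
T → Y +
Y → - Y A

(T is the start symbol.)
Augment with T' → T and build the canonical LR(0) collection (I0 = CLOSURE({[T' → . T]}), then GOTO on every symbol after a dot until no new states appear). It has 23 states:
  I0: { [A → . + +], [C → . - - C], [C → . Y - ;], [T → . A +], [T → . C +], [T → . Y +], [T' → . T], [Y → . + ; Y], [Y → . +], [Y → . - Y A] }  — shift
  I1: { [A → + . +], [Y → + . ; Y], [Y → + .] }  — shift, reduce
  I2: { [C → - . - C], [Y → - . Y A], [Y → . + ; Y], [Y → . +], [Y → . - Y A] }  — shift
  I3: { [T → A . +] }  — shift
  I4: { [T → C . +] }  — shift
  I5: { [T' → T .] }  — accept
  I6: { [C → Y . - ;], [T → Y . +] }  — shift
  I7: { [T → Y + .] }  — reduce
  I8: { [C → Y - . ;] }  — shift
  I9: { [C → Y - ; .] }  — reduce
  I10: { [T → C + .] }  — reduce
  I11: { [T → A + .] }  — reduce
  I12: { [Y → + . ; Y], [Y → + .] }  — shift, reduce
  I13: { [C → - - . C], [C → . - - C], [C → . Y - ;], [Y → - . Y A], [Y → . + ; Y], [Y → . +], [Y → . - Y A] }  — shift
  I14: { [A → . + +], [Y → - Y . A] }  — shift
  I15: { [A → + . +] }  — shift
  I16: { [Y → - Y A .] }  — reduce
  I17: { [A → + + .] }  — reduce
  I18: { [C → - - C .] }  — reduce
  I19: { [A → . + +], [C → Y . - ;], [Y → - Y . A] }  — shift
  I20: { [Y → + ; . Y], [Y → . + ; Y], [Y → . +], [Y → . - Y A] }  — shift
  I21: { [Y → - . Y A], [Y → . + ; Y], [Y → . +], [Y → . - Y A] }  — shift
  I22: { [Y → + ; Y .] }  — reduce

Conflict in state I1:
  Shift-reduce conflict between [Y → + .] and [A → + . +]
So the grammar is NOT LR(0).

Answer: No. Shift-reduce conflict between [Y → + .] and [A → + . +]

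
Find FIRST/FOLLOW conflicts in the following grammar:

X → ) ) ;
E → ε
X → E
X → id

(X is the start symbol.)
A FIRST/FOLLOW conflict occurs when a non-terminal N has a nullable alternative N → β (β ⇒* ε) and another alternative N → α with FIRST(α) ∩ FOLLOW(N) ≠ ∅: on such a lookahead the parser cannot decide between expanding α and letting N vanish via β.

Nullable non-terminals: E, X.
FIRST sets used below: FIRST(E) = { ε }
E has a nullable alternative but only one production, so nothing to check.

X: nullable alternative(s) X → E; FOLLOW(X) = { $ }
  X → ) ) ;: FIRST \ {ε} = { ')' } — disjoint from FOLLOW(X)
  X → E: FIRST \ {ε} = { } — this is the only nullable alternative, skip
  X → id: FIRST \ {ε} = { 'id' } — disjoint from FOLLOW(X)

No FIRST/FOLLOW conflicts found.

Answer: No FIRST/FOLLOW conflicts.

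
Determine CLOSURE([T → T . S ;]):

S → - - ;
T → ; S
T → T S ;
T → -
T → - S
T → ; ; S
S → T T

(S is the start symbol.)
Start with: [T → T . S ;]
  [T → T . S ;] has the dot before S: add [S → . - - ;], [S → . T T]
  [S → . T T] has the dot before T: add [T → . ; S], [T → . T S ;], [T → . -], [T → . - S], [T → . ; ; S]
No further items can be added.

CLOSURE = { [S → . - - ;], [S → . T T], [T → . - S], [T → . -], [T → . ; ; S], [T → . ; S], [T → . T S ;], [T → T . S ;] }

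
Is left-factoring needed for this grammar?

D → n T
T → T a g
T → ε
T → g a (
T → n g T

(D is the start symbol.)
Left-factoring is needed when two productions for the same non-terminal
share a common prefix on the right-hand side.

Productions for T:
  T → T a g
  T → ε
  T → g a (
  T → n g T

No common prefixes found.

Answer: No, left-factoring is not needed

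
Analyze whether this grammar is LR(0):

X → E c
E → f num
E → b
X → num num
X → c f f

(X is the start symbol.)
A grammar is LR(0) if no state in the canonical LR(0) collection has:
  - both a shift item (dot before a terminal) and a complete item (shift-reduce conflict), or
  - two or more complete items (reduce-reduce conflict; the accept item [X' → X .] counts as a complete item here).

Augment with X' → X and build the canonical LR(0) collection (I0 = CLOSURE({[X' → . X]}), then GOTO on every symbol after a dot until no new states appear). It has 12 states:
  I0: { [E → . b], [E → . f num], [X → . E c], [X → . c f f], [X → . num num], [X' → . X] }  — shift
  I1: { [X → E . c] }  — shift
  I2: { [X' → X .] }  — accept
  I3: { [E → b .] }  — reduce
  I4: { [X → c . f f] }  — shift
  I5: { [E → f . num] }  — shift
  I6: { [X → num . num] }  — shift
  I7: { [X → num num .] }  — reduce
  I8: { [E → f num .] }  — reduce
  I9: { [X → c f . f] }  — shift
  I10: { [X → c f f .] }  — reduce
  I11: { [X → E c .] }  — reduce

Every state is either a pure shift/goto state or contains exactly one complete item and nothing to shift — no conflicts. The grammar is LR(0).

Answer: Yes, the grammar is LR(0)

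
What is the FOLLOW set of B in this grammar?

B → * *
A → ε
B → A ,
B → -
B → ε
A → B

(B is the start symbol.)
To compute FOLLOW(B), find every occurrence of B on a right-hand side N → α B β: add FIRST(β) \ {ε}, and if β is empty or nullable also add FOLLOW(N). Iterate to a fixed point.

B is the start symbol, so $ ∈ FOLLOW(B).
In A → B: B is at the end, add FOLLOW(A)

The FOLLOW sets referred to above (computed the same way, to a fixed point):
  FOLLOW(A) = { ',' }

Taking the union: FOLLOW(B) = { $, ',' }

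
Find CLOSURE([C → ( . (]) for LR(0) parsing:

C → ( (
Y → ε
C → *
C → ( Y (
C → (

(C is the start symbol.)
To compute CLOSURE, for each item [A → α.Bβ] where B is a non-terminal, add [B → .γ] for all productions B → γ; repeat for the newly added items until nothing changes.

Start with: [C → ( . (]
The dot precedes the terminal '(', so nothing is added.

CLOSURE = { [C → ( . (] }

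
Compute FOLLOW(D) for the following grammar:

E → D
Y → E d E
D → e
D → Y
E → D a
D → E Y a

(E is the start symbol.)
In E → D: D is at the end, add FOLLOW(E)
In E → D a: D is followed by a, add FIRST(a) \ {ε} = { 'a' }

The FOLLOW sets referred to above (computed the same way, to a fixed point):
  FOLLOW(E) = { $, 'a', 'd', 'e' }

Taking the union: FOLLOW(D) = { $, 'a', 'd', 'e' }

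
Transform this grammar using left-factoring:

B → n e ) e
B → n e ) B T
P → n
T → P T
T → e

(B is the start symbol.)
Left-factoring transforms A → αβ₁ | αβ₂ into A → αA' and A' → β₁ | β₂
(α is the longest common prefix among the alternatives). Repeat until
no nonterminal has two alternatives with a common prefix.

Round 1: B has alternatives sharing prefix 'n e )'. Introduce B': B → n e ) B'
  Add: B' → e
  Add: B' → B T

No remaining common prefixes — done.

Resulting grammar:
B → n e ) B'
B' → e
B' → B T
P → n
T → P T
T → e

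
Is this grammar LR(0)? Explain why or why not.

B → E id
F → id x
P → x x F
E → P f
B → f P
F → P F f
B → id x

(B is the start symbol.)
Yes, the grammar is LR(0)

Augment with B' → B and build the canonical LR(0) collection (I0 = CLOSURE({[B' → . B]}), then GOTO on every symbol after a dot until no new states appear). It has 18 states:
  I0: { [B → . E id], [B → . f P], [B → . id x], [B' → . B], [E → . P f], [P → . x x F] }  — shift
  I1: { [B' → B .] }  — accept
  I2: { [B → E . id] }  — shift
  I3: { [E → P . f] }  — shift
  I4: { [B → f . P], [P → . x x F] }  — shift
  I5: { [B → id . x] }  — shift
  I6: { [P → x . x F] }  — shift
  I7: { [F → . P F f], [F → . id x], [P → . x x F], [P → x x . F] }  — shift
  I8: { [P → x x F .] }  — reduce
  I9: { [F → . P F f], [F → . id x], [F → P . F f], [P → . x x F] }  — shift
  I10: { [F → id . x] }  — shift
  I11: { [F → id x .] }  — reduce
  I12: { [F → P F . f] }  — shift
  I13: { [F → P F f .] }  — reduce
  I14: { [B → id x .] }  — reduce
  I15: { [B → f P .] }  — reduce
  I16: { [E → P f .] }  — reduce
  I17: { [B → E id .] }  — reduce

Every state is either a pure shift/goto state or contains exactly one complete item and nothing to shift — no conflicts. The grammar is LR(0).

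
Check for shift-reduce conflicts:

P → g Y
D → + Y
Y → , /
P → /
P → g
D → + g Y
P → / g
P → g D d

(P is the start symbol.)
Yes — I1: [P → / .] vs [P → / . g]; I3: [P → g .] vs [D → . + Y]

Augment with P' → P and build the canonical LR(0) collection (I0 = CLOSURE({[P' → . P]}), then GOTO on every symbol after a dot until no new states appear). It has 14 states:
  I0: { [P → . / g], [P → . /], [P → . g D d], [P → . g Y], [P → . g], [P' → . P] }  — shift
  I1: { [P → / . g], [P → / .] }  — shift, reduce
  I2: { [P' → P .] }  — accept
  I3: { [D → . + Y], [D → . + g Y], [P → g . D d], [P → g . Y], [P → g .], [Y → . , /] }  — shift, reduce
  I4: { [D → + . Y], [D → + . g Y], [Y → . , /] }  — shift
  I5: { [Y → , . /] }  — shift
  I6: { [P → g D . d] }  — shift
  I7: { [P → g Y .] }  — reduce
  I8: { [P → g D d .] }  — reduce
  I9: { [Y → , / .] }  — reduce
  I10: { [D → + Y .] }  — reduce
  I11: { [D → + g . Y], [Y → . , /] }  — shift
  I12: { [D → + g Y .] }  — reduce
  I13: { [P → / g .] }  — reduce

I1 contains reduce item [P → / .] and shift item [P → / . g] — shift-reduce conflict.
I3 contains reduce item [P → g .] and shift items [D → . + Y], [D → . + g Y], [Y → . , /] — shift-reduce conflict.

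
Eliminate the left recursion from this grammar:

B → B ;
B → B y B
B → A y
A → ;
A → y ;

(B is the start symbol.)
B is directly left-recursive. The standard transformation for
  A → A α₁ | ... | A α_m | β₁ | ... | β_n
is
  A  → β₁ A' | ... | β_n A'
  A' → α₁ A' | ... | α_m A' | ε

B → A y becomes B → A y B'
B → B ; becomes B' → ; B'
B → B y B becomes B' → y B B'
Add B' → ε

Productions for other non-terminals are unchanged:
  A → ;
  A → y ;

Resulting grammar:
B → A y B'
B' → ; B'
B' → y B B'
B' → ε
A → ;
A → y ;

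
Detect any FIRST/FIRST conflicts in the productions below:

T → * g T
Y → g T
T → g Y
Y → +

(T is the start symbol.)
A FIRST/FIRST conflict occurs when two productions N → α and N → β for the same non-terminal have FIRST(α) ∩ FIRST(β) ≠ ∅ (with ε ∈ FIRST of a nullable right-hand side, so two nullable alternatives also conflict).

Productions for T:
  T → * g T: FIRST = { '*' }
  T → g Y: FIRST = { 'g' }
Productions for Y:
  Y → g T: FIRST = { 'g' }
  Y → +: FIRST = { '+' }

All alternatives of each non-terminal have pairwise disjoint FIRST sets.

Answer: No FIRST/FIRST conflicts.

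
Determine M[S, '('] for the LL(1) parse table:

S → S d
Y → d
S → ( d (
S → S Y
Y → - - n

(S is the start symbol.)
To find M[S, '('], we find productions for S where '(' is in the predict set (PREDICT(N → α) = (FIRST(α) \ {ε}) ∪ (FOLLOW(N) if α ⇒* ε)).

Relevant sets:
  FIRST(S) = { '(' }

S → S d: PREDICT = { '(' }
  '(' is in predict set, so this production goes in M[S, '(']
S → ( d (: PREDICT = { '(' }
  '(' is in predict set, so this production goes in M[S, '(']
S → S Y: PREDICT = { '(' }
  '(' is in predict set, so this production goes in M[S, '(']

M[S, '('] = S → S d, S → ( d (, S → S Y  (a multiply-defined cell — the grammar is not LL(1))

Answer: S → S d, S → ( d (, S → S Y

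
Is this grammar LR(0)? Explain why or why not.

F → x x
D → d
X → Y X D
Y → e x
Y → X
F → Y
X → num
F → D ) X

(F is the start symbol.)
Augment with F' → F and build the canonical LR(0) collection (I0 = CLOSURE({[F' → . F]}), then GOTO on every symbol after a dot until no new states appear). It has 16 states:
  I0: { [D → . d], [F → . D ) X], [F → . Y], [F → . x x], [F' → . F], [X → . Y X D], [X → . num], [Y → . X], [Y → . e x] }  — shift
  I1: { [F → D . ) X] }  — shift
  I2: { [F' → F .] }  — accept
  I3: { [Y → X .] }  — reduce
  I4: { [F → Y .], [X → . Y X D], [X → . num], [X → Y . X D], [Y → . X], [Y → . e x] }  — shift, reduce
  I5: { [D → d .] }  — reduce
  I6: { [Y → e . x] }  — shift
  I7: { [X → num .] }  — reduce
  I8: { [F → x . x] }  — shift
  I9: { [F → x x .] }  — reduce
  I10: { [Y → e x .] }  — reduce
  I11: { [D → . d], [X → Y X . D], [Y → X .] }  — shift, reduce
  I12: { [X → . Y X D], [X → . num], [X → Y . X D], [Y → . X], [Y → . e x] }  — shift
  I13: { [X → Y X D .] }  — reduce
  I14: { [F → D ) . X], [X → . Y X D], [X → . num], [Y → . X], [Y → . e x] }  — shift
  I15: { [F → D ) X .], [Y → X .] }  — 2 reduces

Conflict in state I4:
  Shift-reduce conflict between [F → Y .] and [X → . num]
So the grammar is NOT LR(0).

Answer: No. Shift-reduce conflict between [F → Y .] and [X → . num]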